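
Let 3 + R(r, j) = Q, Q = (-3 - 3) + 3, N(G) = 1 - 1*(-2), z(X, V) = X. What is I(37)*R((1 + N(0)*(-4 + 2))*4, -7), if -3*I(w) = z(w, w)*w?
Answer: 2738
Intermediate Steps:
N(G) = 3 (N(G) = 1 + 2 = 3)
Q = -3 (Q = -6 + 3 = -3)
R(r, j) = -6 (R(r, j) = -3 - 3 = -6)
I(w) = -w²/3 (I(w) = -w*w/3 = -w²/3)
I(37)*R((1 + N(0)*(-4 + 2))*4, -7) = -⅓*37²*(-6) = -⅓*1369*(-6) = -1369/3*(-6) = 2738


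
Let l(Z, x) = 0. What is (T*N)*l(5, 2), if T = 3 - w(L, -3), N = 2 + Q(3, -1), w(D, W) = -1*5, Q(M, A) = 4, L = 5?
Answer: 0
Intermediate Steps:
w(D, W) = -5
N = 6 (N = 2 + 4 = 6)
T = 8 (T = 3 - 1*(-5) = 3 + 5 = 8)
(T*N)*l(5, 2) = (8*6)*0 = 48*0 = 0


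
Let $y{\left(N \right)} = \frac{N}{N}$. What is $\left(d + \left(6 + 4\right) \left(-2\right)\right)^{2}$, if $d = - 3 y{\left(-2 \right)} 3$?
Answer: $841$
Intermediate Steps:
$y{\left(N \right)} = 1$
$d = -9$ ($d = \left(-3\right) 1 \cdot 3 = \left(-3\right) 3 = -9$)
$\left(d + \left(6 + 4\right) \left(-2\right)\right)^{2} = \left(-9 + \left(6 + 4\right) \left(-2\right)\right)^{2} = \left(-9 + 10 \left(-2\right)\right)^{2} = \left(-9 - 20\right)^{2} = \left(-29\right)^{2} = 841$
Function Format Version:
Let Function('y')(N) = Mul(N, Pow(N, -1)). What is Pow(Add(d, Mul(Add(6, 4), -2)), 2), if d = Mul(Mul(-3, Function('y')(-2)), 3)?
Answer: 841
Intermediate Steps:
Function('y')(N) = 1
d = -9 (d = Mul(Mul(-3, 1), 3) = Mul(-3, 3) = -9)
Pow(Add(d, Mul(Add(6, 4), -2)), 2) = Pow(Add(-9, Mul(Add(6, 4), -2)), 2) = Pow(Add(-9, Mul(10, -2)), 2) = Pow(Add(-9, -20), 2) = Pow(-29, 2) = 841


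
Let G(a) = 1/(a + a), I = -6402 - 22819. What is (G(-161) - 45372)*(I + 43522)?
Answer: -29847790755/46 ≈ -6.4886e+8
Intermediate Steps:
I = -29221
G(a) = 1/(2*a)
(G(-161) - 45372)*(I + 43522) = ((½)/(-161) - 45372)*(-29221 + 43522) = ((½)*(-1/161) - 45372)*14301 = (-1/322 - 45372)*14301 = -14609785/322*14301 = -29847790755/46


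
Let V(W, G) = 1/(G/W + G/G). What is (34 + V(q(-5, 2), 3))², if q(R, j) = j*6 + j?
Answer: 350464/289 ≈ 1212.7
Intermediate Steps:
q(R, j) = 7*j (q(R, j) = 6*j + j = 7*j)
V(W, G) = 1/(1 + G/W) (V(W, G) = 1/(G/W + 1) = 1/(1 + G/W))
(34 + V(q(-5, 2), 3))² = (34 + (7*2)/(3 + 7*2))² = (34 + 14/(3 + 14))² = (34 + 14/17)² = (592/17)² = 350464/289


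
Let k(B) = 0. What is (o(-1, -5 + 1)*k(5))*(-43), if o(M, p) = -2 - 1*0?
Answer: 0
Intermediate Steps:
o(M, p) = -2 (o(M, p) = -2 + 0 = -2)
(o(-1, -5 + 1)*k(5))*(-43) = -2*0*(-43) = 0*(-43) = 0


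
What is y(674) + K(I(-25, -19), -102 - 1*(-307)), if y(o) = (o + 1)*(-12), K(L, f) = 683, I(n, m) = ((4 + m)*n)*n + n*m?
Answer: -7417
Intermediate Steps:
I(n, m) = m*n + n²*(4 + m) (I(n, m) = (n*(4 + m))*n + m*n = n²*(4 + m) + m*n = m*n + n²*(4 + m))
y(o) = -12 - 12*o (y(o) = (1 + o)*(-12) = -12 - 12*o)
y(674) + K(I(-25, -19), -102 - 1*(-307)) = (-12 - 12*674) + 683 = (-12 - 8088) + 683 = -8100 + 683 = -7417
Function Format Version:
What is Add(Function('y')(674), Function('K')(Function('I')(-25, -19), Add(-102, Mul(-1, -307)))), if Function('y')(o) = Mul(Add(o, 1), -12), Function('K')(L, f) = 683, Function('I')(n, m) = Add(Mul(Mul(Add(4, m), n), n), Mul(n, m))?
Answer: -7417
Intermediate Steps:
Function('I')(n, m) = Add(Mul(m, n), Mul(Pow(n, 2), Add(4, m))) (Function('I')(n, m) = Add(Mul(Mul(n, Add(4, m)), n), Mul(m, n)) = Add(Mul(Pow(n, 2), Add(4, m)), Mul(m, n)) = Add(Mul(m, n), Mul(Pow(n, 2), Add(4, m))))
Function('y')(o) = Add(-12, Mul(-12, o)) (Function('y')(o) = Mul(Add(1, o), -12) = Add(-12, Mul(-12, o)))
Add(Function('y')(674), Function('K')(Function('I')(-25, -19), Add(-102, Mul(-1, -307)))) = Add(Add(-12, Mul(-12, 674)), 683) = Add(Add(-12, -8088), 683) = Add(-8100, 683) = -7417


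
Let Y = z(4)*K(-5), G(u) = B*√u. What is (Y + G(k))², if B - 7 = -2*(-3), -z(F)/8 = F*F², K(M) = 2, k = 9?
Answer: 970225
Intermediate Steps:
z(F) = -8*F³ (z(F) = -8*F*F² = -8*F³)
B = 13 (B = 7 - 2*(-3) = 7 + 6 = 13)
G(u) = 13*√u
Y = -1024 (Y = -8*4³*2 = -8*64*2 = -512*2 = -1024)
(Y + G(k))² = (-1024 + 13*√9)² = (-1024 + 13*3)² = (-1024 + 39)² = (-985)² = 970225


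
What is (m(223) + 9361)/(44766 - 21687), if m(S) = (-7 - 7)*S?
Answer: 6239/23079 ≈ 0.27033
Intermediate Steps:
m(S) = -14*S
(m(223) + 9361)/(44766 - 21687) = (-14*223 + 9361)/(44766 - 21687) = (-3122 + 9361)/23079 = 6239*(1/23079) = 6239/23079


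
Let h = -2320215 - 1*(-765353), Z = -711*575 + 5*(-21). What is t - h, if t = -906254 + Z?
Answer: 239678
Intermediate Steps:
Z = -408930 (Z = -408825 - 105 = -408930)
h = -1554862 (h = -2320215 + 765353 = -1554862)
t = -1315184 (t = -906254 - 408930 = -1315184)
t - h = -1315184 - 1*(-1554862) = -1315184 + 1554862 = 239678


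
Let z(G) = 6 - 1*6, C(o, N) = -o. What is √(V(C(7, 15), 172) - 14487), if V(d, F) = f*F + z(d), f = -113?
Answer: I*√33923 ≈ 184.18*I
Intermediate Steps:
z(G) = 0 (z(G) = 6 - 6 = 0)
V(d, F) = -113*F (V(d, F) = -113*F + 0 = -113*F)
√(V(C(7, 15), 172) - 14487) = √(-113*172 - 14487) = √(-19436 - 14487) = √(-33923) = I*√33923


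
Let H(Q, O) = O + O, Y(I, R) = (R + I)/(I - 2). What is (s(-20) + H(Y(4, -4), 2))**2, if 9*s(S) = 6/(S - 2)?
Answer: 17161/1089 ≈ 15.758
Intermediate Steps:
Y(I, R) = (I + R)/(-2 + I)
H(Q, O) = 2*O
s(S) = 2/(3*(-2 + S)) (s(S) = (6/(S - 2))/9 = (6/(-2 + S))/9 = 2/(3*(-2 + S)))
(s(-20) + H(Y(4, -4), 2))**2 = (2/(3*(-2 - 20)) + 2*2)**2 = ((2/3)/(-22) + 4)**2 = ((2/3)*(-1/22) + 4)**2 = (-1/33 + 4)**2 = (131/33)**2 = 17161/1089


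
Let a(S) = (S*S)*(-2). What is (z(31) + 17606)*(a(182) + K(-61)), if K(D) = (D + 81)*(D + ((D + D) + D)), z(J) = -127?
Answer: -1243246312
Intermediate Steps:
a(S) = -2*S² (a(S) = S²*(-2) = -2*S²)
K(D) = 4*D*(81 + D) (K(D) = (81 + D)*(D + (2*D + D)) = (81 + D)*(D + 3*D) = (81 + D)*(4*D) = 4*D*(81 + D))
(z(31) + 17606)*(a(182) + K(-61)) = (-127 + 17606)*(-2*182² + 4*(-61)*(81 - 61)) = 17479*(-2*33124 + 4*(-61)*20) = 17479*(-66248 - 4880) = 17479*(-71128) = -1243246312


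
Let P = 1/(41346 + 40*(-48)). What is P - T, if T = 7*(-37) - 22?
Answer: 11078707/39426 ≈ 281.00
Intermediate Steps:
T = -281 (T = -259 - 22 = -281)
P = 1/39426 (P = 1/(41346 - 1920) = 1/39426 ≈ 2.5364e-5)
P - T = 1/39426 - 1*(-281) = 1/39426 + 281 = 11078707/39426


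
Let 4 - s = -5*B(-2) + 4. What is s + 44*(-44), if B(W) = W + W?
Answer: -1956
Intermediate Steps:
B(W) = 2*W
s = -20 (s = 4 - (-10*(-2) + 4) = 4 - (-5*(-4) + 4) = 4 - (20 + 4) = 4 - 1*24 = 4 - 24 = -20)
s + 44*(-44) = -20 + 44*(-44) = -20 - 1936 = -1956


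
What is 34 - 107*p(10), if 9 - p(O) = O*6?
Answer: 5491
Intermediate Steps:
p(O) = 9 - 6*O (p(O) = 9 - O*6 = 9 - 6*O)
34 - 107*p(10) = 34 - 107*(9 - 6*10) = 34 - 107*(9 - 60) = 34 - 107*(-51) = 34 + 5457 = 5491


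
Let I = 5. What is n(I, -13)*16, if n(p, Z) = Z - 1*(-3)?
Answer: -160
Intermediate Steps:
n(p, Z) = 3 + Z (n(p, Z) = Z + 3 = 3 + Z)
n(I, -13)*16 = (3 - 13)*16 = -10*16 = -160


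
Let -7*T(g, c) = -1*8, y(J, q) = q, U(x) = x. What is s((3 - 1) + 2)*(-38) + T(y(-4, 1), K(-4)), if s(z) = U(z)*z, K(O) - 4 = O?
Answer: -4248/7 ≈ -606.86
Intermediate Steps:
K(O) = 4 + O
T(g, c) = 8/7 (T(g, c) = -(-1)*8/7 = -1/7*(-8) = 8/7)
s(z) = z**2 (s(z) = z*z = z**2)
s((3 - 1) + 2)*(-38) + T(y(-4, 1), K(-4)) = ((3 - 1) + 2)**2*(-38) + 8/7 = (2 + 2)**2*(-38) + 8/7 = 4**2*(-38) + 8/7 = 16*(-38) + 8/7 = -608 + 8/7 = -4248/7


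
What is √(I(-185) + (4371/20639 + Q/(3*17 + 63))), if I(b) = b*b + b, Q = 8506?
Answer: √47213932159189482/1176423 ≈ 184.70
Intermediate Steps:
I(b) = b + b² (I(b) = b² + b = b + b²)
√(I(-185) + (4371/20639 + Q/(3*17 + 63))) = √(-185*(1 - 185) + (4371/20639 + 8506/(3*17 + 63))) = √(-185*(-184) + (4371*(1/20639) + 8506/(51 + 63))) = √(34040 + (4371/20639 + 8506/114)) = √(34040 + (4371/20639 + 8506*(1/114))) = √(34040 + (4371/20639 + 4253/57)) = √(34040 + 88026814/1176423) = √(40133465734/1176423) = √47213932159189482/1176423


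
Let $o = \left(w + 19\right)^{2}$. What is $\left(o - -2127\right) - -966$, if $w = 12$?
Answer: $4054$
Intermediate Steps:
$o = 961$ ($o = \left(12 + 19\right)^{2} = 31^{2} = 961$)
$\left(o - -2127\right) - -966 = \left(961 - -2127\right) - -966 = \left(961 + 2127\right) + 966 = 3088 + 966 = 4054$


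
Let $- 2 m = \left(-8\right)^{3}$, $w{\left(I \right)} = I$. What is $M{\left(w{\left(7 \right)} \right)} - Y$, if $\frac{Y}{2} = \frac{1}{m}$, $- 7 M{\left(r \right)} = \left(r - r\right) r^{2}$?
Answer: $- \frac{1}{128} \approx -0.0078125$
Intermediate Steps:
$M{\left(r \right)} = 0$ ($M{\left(r \right)} = - \frac{\left(r - r\right) r^{2}}{7} = - \frac{0 r^{2}}{7} = \left(- \frac{1}{7}\right) 0 = 0$)
$m = 256$ ($m = - \frac{\left(-8\right)^{3}}{2} = \left(- \frac{1}{2}\right) \left(-512\right) = 256$)
$Y = \frac{1}{128}$ ($Y = \frac{2}{256} = 2 \cdot \frac{1}{256} = \frac{1}{128} \approx 0.0078125$)
$M{\left(w{\left(7 \right)} \right)} - Y = 0 - \frac{1}{128} = - \frac{1}{128}$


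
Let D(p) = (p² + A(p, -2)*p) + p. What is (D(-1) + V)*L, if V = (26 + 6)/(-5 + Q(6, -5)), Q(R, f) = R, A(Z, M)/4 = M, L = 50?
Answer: 2000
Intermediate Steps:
A(Z, M) = 4*M
D(p) = p² - 7*p (D(p) = (p² + (4*(-2))*p) + p = (p² - 8*p) + p = p² - 7*p)
V = 32 (V = (26 + 6)/(-5 + 6) = 32/1 = 32*1 = 32)
(D(-1) + V)*L = (-(-7 - 1) + 32)*50 = (-1*(-8) + 32)*50 = (8 + 32)*50 = 40*50 = 2000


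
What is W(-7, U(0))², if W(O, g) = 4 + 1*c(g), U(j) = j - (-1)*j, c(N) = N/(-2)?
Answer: 16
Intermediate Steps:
c(N) = -N/2 (c(N) = N*(-½) = -N/2)
U(j) = 2*j (U(j) = j + j = 2*j)
W(O, g) = 4 - g/2 (W(O, g) = 4 + 1*(-g/2) = 4 - g/2)
W(-7, U(0))² = (4 - 0)² = (4 - ½*0)² = (4 + 0)² = 4² = 16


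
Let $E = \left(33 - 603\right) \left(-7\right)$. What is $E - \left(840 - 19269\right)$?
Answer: $22419$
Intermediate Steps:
$E = 3990$ ($E = \left(33 - 603\right) \left(-7\right) = \left(-570\right) \left(-7\right) = 3990$)
$E - \left(840 - 19269\right) = 3990 - \left(840 - 19269\right) = 3990 - -18429 = 3990 + 18429 = 22419$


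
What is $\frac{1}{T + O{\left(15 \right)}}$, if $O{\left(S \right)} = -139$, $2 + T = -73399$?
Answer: $- \frac{1}{73540} \approx -1.3598 \cdot 10^{-5}$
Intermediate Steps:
$T = -73401$ ($T = -2 - 73399 = -73401$)
$\frac{1}{T + O{\left(15 \right)}} = \frac{1}{-73401 - 139} = \frac{1}{-73540} = - \frac{1}{73540}$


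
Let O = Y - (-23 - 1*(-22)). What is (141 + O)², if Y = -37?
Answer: 11025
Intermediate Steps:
O = -36 (O = -37 - (-23 - 1*(-22)) = -37 - (-23 + 22) = -37 - 1*(-1) = -37 + 1 = -36)
(141 + O)² = (141 - 36)² = 105² = 11025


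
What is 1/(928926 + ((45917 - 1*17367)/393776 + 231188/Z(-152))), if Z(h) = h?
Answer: 3740872/3469303766829 ≈ 1.0783e-6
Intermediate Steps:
1/(928926 + ((45917 - 1*17367)/393776 + 231188/Z(-152))) = 1/(928926 + ((45917 - 1*17367)/393776 + 231188/(-152))) = 1/(928926 + ((45917 - 17367)*(1/393776) + 231188*(-1/152))) = 1/(928926 + (28550*(1/393776) - 57797/38)) = 1/(928926 + (14275/196888 - 57797/38)) = 1/(928926 - 5689496643/3740872) = 1/(3469303766829/3740872) = 3740872/3469303766829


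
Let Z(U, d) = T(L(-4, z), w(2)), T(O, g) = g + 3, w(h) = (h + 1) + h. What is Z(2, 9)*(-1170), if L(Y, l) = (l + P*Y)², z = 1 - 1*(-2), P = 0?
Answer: -9360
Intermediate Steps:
z = 3 (z = 1 + 2 = 3)
L(Y, l) = l² (L(Y, l) = (l + 0*Y)² = (l + 0)² = l²)
w(h) = 1 + 2*h (w(h) = (1 + h) + h = 1 + 2*h)
T(O, g) = 3 + g
Z(U, d) = 8 (Z(U, d) = 3 + (1 + 2*2) = 3 + (1 + 4) = 3 + 5 = 8)
Z(2, 9)*(-1170) = 8*(-1170) = -9360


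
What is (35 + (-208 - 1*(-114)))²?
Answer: 3481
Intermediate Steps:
(35 + (-208 - 1*(-114)))² = (35 + (-208 + 114))² = (35 - 94)² = (-59)² = 3481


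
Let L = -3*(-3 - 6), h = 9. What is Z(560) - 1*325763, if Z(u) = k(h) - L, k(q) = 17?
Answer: -325773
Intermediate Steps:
L = 27 (L = -3*(-9) = 27)
Z(u) = -10 (Z(u) = 17 - 1*27 = 17 - 27 = -10)
Z(560) - 1*325763 = -10 - 1*325763 = -10 - 325763 = -325773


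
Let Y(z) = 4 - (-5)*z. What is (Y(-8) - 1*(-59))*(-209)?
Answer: -4807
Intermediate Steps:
Y(z) = 4 + 5*z
(Y(-8) - 1*(-59))*(-209) = ((4 + 5*(-8)) - 1*(-59))*(-209) = ((4 - 40) + 59)*(-209) = (-36 + 59)*(-209) = 23*(-209) = -4807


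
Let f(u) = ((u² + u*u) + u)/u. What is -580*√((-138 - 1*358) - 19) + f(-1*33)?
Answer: -65 - 580*I*√515 ≈ -65.0 - 13162.0*I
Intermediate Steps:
f(u) = (u + 2*u²)/u (f(u) = ((u² + u²) + u)/u = (2*u² + u)/u = (u + 2*u²)/u)
-580*√((-138 - 1*358) - 19) + f(-1*33) = -580*√((-138 - 1*358) - 19) + (1 + 2*(-1*33)) = -580*√((-138 - 358) - 19) + (1 + 2*(-33)) = -580*√(-496 - 19) + (1 - 66) = -580*I*√515 - 65 = -65 - 580*I*√515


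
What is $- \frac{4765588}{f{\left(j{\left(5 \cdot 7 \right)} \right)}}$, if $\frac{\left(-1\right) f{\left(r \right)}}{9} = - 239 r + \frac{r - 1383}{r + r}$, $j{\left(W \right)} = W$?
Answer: $- \frac{166795580}{2641041} \approx -63.155$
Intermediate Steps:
$f{\left(r \right)} = 2151 r - \frac{9 \left(-1383 + r\right)}{2 r}$ ($f{\left(r \right)} = - 9 \left(- 239 r + \frac{r - 1383}{r + r}\right) = - 9 \left(- 239 r + \frac{-1383 + r}{2 r}\right) = 2151 r - \frac{9 \left(-1383 + r\right)}{2 r}$)
$- \frac{4765588}{f{\left(j{\left(5 \cdot 7 \right)} \right)}} = - \frac{4765588}{- \frac{9}{2} + 2151 \cdot 5 \cdot 7 + \frac{12447}{2 \cdot 5 \cdot 7}} = - \frac{4765588}{- \frac{9}{2} + 2151 \cdot 35 + \frac{12447}{2 \cdot 35}} = - \frac{4765588}{- \frac{9}{2} + 75285 + \frac{12447}{2} \cdot \frac{1}{35}} = - \frac{4765588}{- \frac{9}{2} + 75285 + \frac{12447}{70}} = - \frac{4765588}{\frac{2641041}{35}} = \left(-4765588\right) \frac{35}{2641041} = - \frac{166795580}{2641041}$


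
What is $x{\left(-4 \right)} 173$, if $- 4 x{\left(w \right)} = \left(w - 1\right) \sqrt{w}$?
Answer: $\frac{865 i}{2} \approx 432.5 i$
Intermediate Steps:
$x{\left(w \right)} = - \frac{\sqrt{w} \left(-1 + w\right)}{4}$ ($x{\left(w \right)} = - \frac{\left(w - 1\right) \sqrt{w}}{4} = - \frac{\left(-1 + w\right) \sqrt{w}}{4} = - \frac{\sqrt{w} \left(-1 + w\right)}{4}$)
$x{\left(-4 \right)} 173 = \frac{\sqrt{-4} \left(1 - -4\right)}{4} \cdot 173 = \frac{2 i \left(1 + 4\right)}{4} \cdot 173 = \frac{1}{4} \cdot 2 i 5 \cdot 173 = \frac{5 i}{2} \cdot 173 = \frac{865 i}{2}$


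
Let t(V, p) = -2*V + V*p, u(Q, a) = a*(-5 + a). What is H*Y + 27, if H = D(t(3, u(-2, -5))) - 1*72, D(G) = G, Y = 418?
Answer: 30123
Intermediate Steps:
H = 72 (H = 3*(-2 - 5*(-5 - 5)) - 1*72 = 3*(-2 - 5*(-10)) - 72 = 3*(-2 + 50) - 72 = 3*48 - 72 = 144 - 72 = 72)
H*Y + 27 = 72*418 + 27 = 30096 + 27 = 30123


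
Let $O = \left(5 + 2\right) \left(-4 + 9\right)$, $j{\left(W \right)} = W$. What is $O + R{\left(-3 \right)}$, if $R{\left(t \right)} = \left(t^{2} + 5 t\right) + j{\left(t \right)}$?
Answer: $26$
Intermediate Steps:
$R{\left(t \right)} = t^{2} + 6 t$ ($R{\left(t \right)} = \left(t^{2} + 5 t\right) + t = t^{2} + 6 t$)
$O = 35$ ($O = 7 \cdot 5 = 35$)
$O + R{\left(-3 \right)} = 35 - 3 \left(6 - 3\right) = 35 - 9 = 26$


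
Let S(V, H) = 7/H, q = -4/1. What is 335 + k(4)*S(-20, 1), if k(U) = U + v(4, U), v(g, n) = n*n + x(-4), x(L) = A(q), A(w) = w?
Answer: 447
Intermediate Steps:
q = -4 (q = -4*1 = -4)
x(L) = -4
v(g, n) = -4 + n² (v(g, n) = n*n - 4 = n² - 4 = -4 + n²)
k(U) = -4 + U + U² (k(U) = U + (-4 + U²) = -4 + U + U²)
335 + k(4)*S(-20, 1) = 335 + (-4 + 4 + 4²)*(7/1) = 335 + (-4 + 4 + 16)*(7*1) = 335 + 16*7 = 335 + 112 = 447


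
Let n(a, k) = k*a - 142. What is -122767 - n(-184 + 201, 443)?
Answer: -130156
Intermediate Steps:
n(a, k) = -142 + a*k (n(a, k) = a*k - 142 = -142 + a*k)
-122767 - n(-184 + 201, 443) = -122767 - (-142 + (-184 + 201)*443) = -122767 - (-142 + 17*443) = -122767 - (-142 + 7531) = -122767 - 1*7389 = -122767 - 7389 = -130156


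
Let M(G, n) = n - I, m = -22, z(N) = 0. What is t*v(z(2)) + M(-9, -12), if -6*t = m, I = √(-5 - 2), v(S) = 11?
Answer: 85/3 - I*√7 ≈ 28.333 - 2.6458*I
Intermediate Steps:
I = I*√7 (I = √(-7) = I*√7 ≈ 2.6458*I)
t = 11/3 (t = -⅙*(-22) = 11/3 ≈ 3.6667)
M(G, n) = n - I*√7
t*v(z(2)) + M(-9, -12) = (11/3)*11 + (-12 - I*√7) = 121/3 + (-12 - I*√7) = 85/3 - I*√7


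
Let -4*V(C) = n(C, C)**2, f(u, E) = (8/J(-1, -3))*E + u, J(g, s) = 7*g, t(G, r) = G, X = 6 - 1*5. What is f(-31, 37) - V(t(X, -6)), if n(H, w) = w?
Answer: -2045/28 ≈ -73.036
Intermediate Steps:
X = 1 (X = 6 - 5 = 1)
f(u, E) = u - 8*E/7 (f(u, E) = (8/((7*(-1))))*E + u = (8/(-7))*E + u = (8*(-1/7))*E + u = -8*E/7 + u = u - 8*E/7)
V(C) = -C**2/4
f(-31, 37) - V(t(X, -6)) = (-31 - 8/7*37) - (-1)*1**2/4 = (-31 - 296/7) - (-1)/4 = -513/7 - 1*(-1/4) = -513/7 + 1/4 = -2045/28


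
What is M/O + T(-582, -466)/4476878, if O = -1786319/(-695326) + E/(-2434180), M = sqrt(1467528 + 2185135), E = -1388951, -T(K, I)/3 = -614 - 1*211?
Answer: 2475/4476878 + 846274321340*sqrt(3652663)/2656997863223 ≈ 608.73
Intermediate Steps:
T(K, I) = 2475 (T(K, I) = -3*(-614 - 1*211) = -3*(-614 - 211) = -3*(-825) = 2475)
M = sqrt(3652663) ≈ 1911.2
O = 2656997863223/846274321340 (O = -1786319/(-695326) - 1388951/(-2434180) = -1786319*(-1/695326) - 1388951*(-1/2434180) = 1786319/695326 + 1388951/2434180 = 2656997863223/846274321340 ≈ 3.1396)
M/O + T(-582, -466)/4476878 = sqrt(3652663)/(2656997863223/846274321340) + 2475/4476878 = sqrt(3652663)*(846274321340/2656997863223) + 2475*(1/4476878) = 846274321340*sqrt(3652663)/2656997863223 + 2475/4476878 = 2475/4476878 + 846274321340*sqrt(3652663)/2656997863223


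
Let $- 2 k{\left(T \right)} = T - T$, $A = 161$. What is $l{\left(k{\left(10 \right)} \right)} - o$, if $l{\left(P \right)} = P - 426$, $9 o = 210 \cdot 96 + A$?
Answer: $- \frac{24155}{9} \approx -2683.9$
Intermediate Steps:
$o = \frac{20321}{9}$ ($o = \frac{210 \cdot 96 + 161}{9} = \frac{20160 + 161}{9} = \frac{1}{9} \cdot 20321 = \frac{20321}{9} \approx 2257.9$)
$k{\left(T \right)} = 0$ ($k{\left(T \right)} = - \frac{T - T}{2} = \left(- \frac{1}{2}\right) 0 = 0$)
$l{\left(P \right)} = -426 + P$
$l{\left(k{\left(10 \right)} \right)} - o = \left(-426 + 0\right) - \frac{20321}{9} = -426 - \frac{20321}{9} = - \frac{24155}{9}$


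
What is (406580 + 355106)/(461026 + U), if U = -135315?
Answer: 761686/325711 ≈ 2.3385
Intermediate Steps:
(406580 + 355106)/(461026 + U) = (406580 + 355106)/(461026 - 135315) = 761686/325711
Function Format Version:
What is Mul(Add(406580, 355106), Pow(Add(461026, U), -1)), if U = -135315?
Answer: Rational(761686, 325711) ≈ 2.3385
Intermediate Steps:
Mul(Add(406580, 355106), Pow(Add(461026, U), -1)) = Mul(Add(406580, 355106), Pow(Add(461026, -135315), -1)) = Mul(761686, Pow(325711, -1)) = Mul(761686, Rational(1, 325711)) = Rational(761686, 325711)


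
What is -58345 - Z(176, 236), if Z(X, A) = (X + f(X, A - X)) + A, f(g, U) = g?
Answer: -58933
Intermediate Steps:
Z(X, A) = A + 2*X (Z(X, A) = (X + X) + A = 2*X + A = A + 2*X)
-58345 - Z(176, 236) = -58345 - (236 + 2*176) = -58345 - (236 + 352) = -58345 - 1*588 = -58345 - 588 = -58933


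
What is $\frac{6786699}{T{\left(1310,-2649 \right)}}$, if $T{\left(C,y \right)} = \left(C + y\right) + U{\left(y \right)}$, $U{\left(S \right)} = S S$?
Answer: $\frac{6786699}{7015862} \approx 0.96734$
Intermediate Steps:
$U{\left(S \right)} = S^{2}$
$T{\left(C,y \right)} = C + y + y^{2}$ ($T{\left(C,y \right)} = \left(C + y\right) + y^{2} = C + y + y^{2}$)
$\frac{6786699}{T{\left(1310,-2649 \right)}} = \frac{6786699}{1310 - 2649 + \left(-2649\right)^{2}} = \frac{6786699}{1310 - 2649 + 7017201} = \frac{6786699}{7015862}$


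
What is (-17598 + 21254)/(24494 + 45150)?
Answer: 914/17411 ≈ 0.052496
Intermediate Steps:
(-17598 + 21254)/(24494 + 45150) = 3656/69644 = 3656*(1/69644) = 914/17411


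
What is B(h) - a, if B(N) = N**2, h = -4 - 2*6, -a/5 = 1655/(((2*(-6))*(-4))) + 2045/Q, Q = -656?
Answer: 101551/246 ≈ 412.81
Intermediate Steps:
a = -38575/246 (a = -5*(1655/(((2*(-6))*(-4))) + 2045/(-656)) = -5*(1655/((-12*(-4))) + 2045*(-1/656)) = -5*(1655/48 - 2045/656) = -5*7715/246 = -38575/246 ≈ -156.81)
h = -16 (h = -4 - 12 = -16)
B(h) - a = (-16)**2 - 1*(-38575/246) = 256 + 38575/246 = 101551/246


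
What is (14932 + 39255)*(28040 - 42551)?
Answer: -786307557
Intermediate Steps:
(14932 + 39255)*(28040 - 42551) = 54187*(-14511) = -786307557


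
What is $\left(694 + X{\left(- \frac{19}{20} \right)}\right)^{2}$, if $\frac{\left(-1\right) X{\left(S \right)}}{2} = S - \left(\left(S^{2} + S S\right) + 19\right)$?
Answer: $\frac{5439210001}{10000} \approx 5.4392 \cdot 10^{5}$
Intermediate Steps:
$X{\left(S \right)} = 38 - 2 S + 4 S^{2}$ ($X{\left(S \right)} = - 2 \left(S - \left(\left(S^{2} + S S\right) + 19\right)\right) = - 2 \left(S - \left(\left(S^{2} + S^{2}\right) + 19\right)\right) = - 2 \left(S - \left(2 S^{2} + 19\right)\right) = - 2 \left(S - \left(19 + 2 S^{2}\right)\right) = - 2 \left(-19 + S - 2 S^{2}\right) = 38 - 2 S + 4 S^{2}$)
$\left(694 + X{\left(- \frac{19}{20} \right)}\right)^{2} = \left(694 + \left(38 - 2 \left(- \frac{19}{20}\right) + 4 \left(- \frac{19}{20}\right)^{2}\right)\right)^{2} = \left(694 + \left(38 - 2 \left(\left(-19\right) \frac{1}{20}\right) + 4 \left(\left(-19\right) \frac{1}{20}\right)^{2}\right)\right)^{2} = \left(694 + \left(38 - - \frac{19}{10} + 4 \left(- \frac{19}{20}\right)^{2}\right)\right)^{2} = \left(694 + \left(38 + \frac{19}{10} + 4 \cdot \frac{361}{400}\right)\right)^{2} = \left(694 + \left(38 + \frac{19}{10} + \frac{361}{100}\right)\right)^{2} = \left(694 + \frac{4351}{100}\right)^{2} = \left(\frac{73751}{100}\right)^{2} = \frac{5439210001}{10000}$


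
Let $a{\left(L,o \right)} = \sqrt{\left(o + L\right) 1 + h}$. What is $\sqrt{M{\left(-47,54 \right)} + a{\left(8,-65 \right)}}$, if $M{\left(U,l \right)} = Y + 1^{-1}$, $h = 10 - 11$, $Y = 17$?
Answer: $\sqrt{18 + i \sqrt{58}} \approx 4.3327 + 0.87887 i$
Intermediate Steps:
$h = -1$
$M{\left(U,l \right)} = 18$ ($M{\left(U,l \right)} = 17 + 1^{-1} = 17 + 1 = 18$)
$a{\left(L,o \right)} = \sqrt{-1 + L + o}$ ($a{\left(L,o \right)} = \sqrt{\left(o + L\right) 1 - 1} = \sqrt{\left(L + o\right) 1 - 1} = \sqrt{\left(L + o\right) - 1} = \sqrt{-1 + L + o}$)
$\sqrt{M{\left(-47,54 \right)} + a{\left(8,-65 \right)}} = \sqrt{18 + \sqrt{-1 + 8 - 65}} = \sqrt{18 + \sqrt{-58}} = \sqrt{18 + i \sqrt{58}}$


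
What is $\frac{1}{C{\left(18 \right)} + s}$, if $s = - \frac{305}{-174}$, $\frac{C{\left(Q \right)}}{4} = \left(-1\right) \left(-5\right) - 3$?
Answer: $\frac{174}{1697} \approx 0.10253$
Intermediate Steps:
$C{\left(Q \right)} = 8$ ($C{\left(Q \right)} = 4 \left(\left(-1\right) \left(-5\right) - 3\right) = 4 \left(5 - 3\right) = 4 \cdot 2 = 8$)
$s = \frac{305}{174}$ ($s = \left(-305\right) \left(- \frac{1}{174}\right) = \frac{305}{174} \approx 1.7529$)
$\frac{1}{C{\left(18 \right)} + s} = \frac{1}{8 + \frac{305}{174}} = \frac{1}{\frac{1697}{174}} = \frac{174}{1697}$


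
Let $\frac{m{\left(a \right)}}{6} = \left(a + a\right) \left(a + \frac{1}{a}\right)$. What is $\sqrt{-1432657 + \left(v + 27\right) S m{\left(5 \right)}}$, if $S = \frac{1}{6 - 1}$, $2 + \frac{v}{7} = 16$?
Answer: $i \sqrt{1424857} \approx 1193.7 i$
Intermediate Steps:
$v = 98$ ($v = -14 + 7 \cdot 16 = -14 + 112 = 98$)
$S = \frac{1}{5} \approx 0.2$
$m{\left(a \right)} = 12 a \left(a + \frac{1}{a}\right)$ ($m{\left(a \right)} = 6 \left(a + a\right) \left(a + \frac{1}{a}\right) = 6 \cdot 2 a \left(a + \frac{1}{a}\right) = 12 a \left(a + \frac{1}{a}\right)$)
$\sqrt{-1432657 + \left(v + 27\right) S m{\left(5 \right)}} = \sqrt{-1432657 + \left(98 + 27\right) \frac{1}{5} \left(12 + 12 \cdot 5^{2}\right)} = \sqrt{-1432657 + 125 \cdot \frac{1}{5} \left(12 + 12 \cdot 25\right)} = \sqrt{-1432657 + 25 \left(12 + 300\right)} = \sqrt{-1432657 + 25 \cdot 312} = \sqrt{-1432657 + 7800} = \sqrt{-1424857} = i \sqrt{1424857}$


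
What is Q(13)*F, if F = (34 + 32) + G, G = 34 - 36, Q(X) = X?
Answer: 832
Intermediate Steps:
G = -2
F = 64 (F = (34 + 32) - 2 = 66 - 2 = 64)
Q(13)*F = 13*64 = 832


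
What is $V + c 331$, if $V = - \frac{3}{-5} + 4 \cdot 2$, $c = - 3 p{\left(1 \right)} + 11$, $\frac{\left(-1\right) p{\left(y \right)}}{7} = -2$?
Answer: $- \frac{51262}{5} \approx -10252.0$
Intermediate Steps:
$p{\left(y \right)} = 14$ ($p{\left(y \right)} = \left(-7\right) \left(-2\right) = 14$)
$c = -31$ ($c = \left(-3\right) 14 + 11 = -42 + 11 = -31$)
$V = \frac{43}{5}$ ($V = \left(-3\right) \left(- \frac{1}{5}\right) + 8 = \frac{3}{5} + 8 = \frac{43}{5} \approx 8.6$)
$V + c 331 = \frac{43}{5} - 10261 = - \frac{51262}{5}$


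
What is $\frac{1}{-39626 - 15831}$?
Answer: $- \frac{1}{55457} \approx -1.8032 \cdot 10^{-5}$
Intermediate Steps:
$\frac{1}{-39626 - 15831} = \frac{1}{-55457} = - \frac{1}{55457}$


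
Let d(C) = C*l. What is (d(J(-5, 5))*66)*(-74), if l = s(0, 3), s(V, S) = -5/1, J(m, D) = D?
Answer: 122100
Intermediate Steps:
s(V, S) = -5 (s(V, S) = -5*1 = -5)
l = -5
d(C) = -5*C (d(C) = C*(-5) = -5*C)
(d(J(-5, 5))*66)*(-74) = (-5*5*66)*(-74) = -25*66*(-74) = -1650*(-74) = 122100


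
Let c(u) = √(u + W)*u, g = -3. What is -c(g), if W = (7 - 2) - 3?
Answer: 3*I ≈ 3.0*I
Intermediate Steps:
W = 2 (W = 5 - 3 = 2)
c(u) = u*√(2 + u) (c(u) = √(u + 2)*u = √(2 + u)*u = u*√(2 + u))
-c(g) = -(-3)*√(2 - 3) = -(-3)*√(-1) = -(-3)*I = 3*I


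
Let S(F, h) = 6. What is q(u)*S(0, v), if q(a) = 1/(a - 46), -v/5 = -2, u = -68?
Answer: -1/19 ≈ -0.052632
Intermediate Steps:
v = 10 (v = -5*(-2) = 10)
q(a) = 1/(-46 + a)
q(u)*S(0, v) = 6/(-46 - 68) = 6/(-114) = -1/114*6 = -1/19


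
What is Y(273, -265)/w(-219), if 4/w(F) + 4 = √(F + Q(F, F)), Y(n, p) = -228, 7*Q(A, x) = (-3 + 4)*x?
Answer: 228 - 114*I*√3066/7 ≈ 228.0 - 901.76*I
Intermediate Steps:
Q(A, x) = x/7 (Q(A, x) = ((-3 + 4)*x)/7 = (1*x)/7 = x/7)
w(F) = 4/(-4 + 2*√14*√F/7) (w(F) = 4/(-4 + √(F + F/7)) = 4/(-4 + √(8*F/7)) = 4/(-4 + 2*√14*√F/7))
Y(273, -265)/w(-219) = -(-228 + 114*I*√3066/7) = -228*(-1 + I*√3066/14) = 228 - 114*I*√3066/7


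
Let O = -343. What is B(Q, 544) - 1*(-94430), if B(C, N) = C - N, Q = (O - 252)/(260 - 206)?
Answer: 5069249/54 ≈ 93875.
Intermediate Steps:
Q = -595/54 (Q = (-343 - 252)/(260 - 206) = -595/54 ≈ -11.019)
B(Q, 544) - 1*(-94430) = (-595/54 - 1*544) - 1*(-94430) = (-595/54 - 544) + 94430 = -29971/54 + 94430 = 5069249/54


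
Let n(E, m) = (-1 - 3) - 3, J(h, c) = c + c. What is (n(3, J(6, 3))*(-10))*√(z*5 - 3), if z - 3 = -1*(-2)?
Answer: 70*√22 ≈ 328.33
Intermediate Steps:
z = 5 (z = 3 - 1*(-2) = 3 + 2 = 5)
J(h, c) = 2*c
n(E, m) = -7 (n(E, m) = -4 - 3 = -7)
(n(3, J(6, 3))*(-10))*√(z*5 - 3) = (-7*(-10))*√(5*5 - 3) = 70*√(25 - 3) = 70*√22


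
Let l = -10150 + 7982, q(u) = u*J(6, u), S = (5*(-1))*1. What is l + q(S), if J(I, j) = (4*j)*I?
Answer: -1568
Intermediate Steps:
S = -5 (S = -5*1 = -5)
J(I, j) = 4*I*j
q(u) = 24*u**2 (q(u) = u*(4*6*u) = u*(24*u) = 24*u**2)
l = -2168
l + q(S) = -2168 + 24*(-5)**2 = -2168 + 24*25 = -2168 + 600 = -1568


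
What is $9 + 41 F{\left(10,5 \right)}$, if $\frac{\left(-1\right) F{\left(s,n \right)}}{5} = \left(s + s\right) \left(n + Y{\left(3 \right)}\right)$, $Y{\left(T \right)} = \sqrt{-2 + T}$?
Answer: $-24591$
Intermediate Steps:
$F{\left(s,n \right)} = - 10 s \left(1 + n\right)$ ($F{\left(s,n \right)} = - 5 \left(s + s\right) \left(n + \sqrt{-2 + 3}\right) = - 5 \cdot 2 s \left(n + \sqrt{1}\right) = - 5 \cdot 2 s \left(n + 1\right) = - 5 \cdot 2 s \left(1 + n\right) = - 10 s \left(1 + n\right)$)
$9 + 41 F{\left(10,5 \right)} = 9 + 41 \left(\left(-10\right) 10 \left(1 + 5\right)\right) = 9 + 41 \left(\left(-10\right) 10 \cdot 6\right) = 9 + 41 \left(-600\right) = 9 - 24600 = -24591$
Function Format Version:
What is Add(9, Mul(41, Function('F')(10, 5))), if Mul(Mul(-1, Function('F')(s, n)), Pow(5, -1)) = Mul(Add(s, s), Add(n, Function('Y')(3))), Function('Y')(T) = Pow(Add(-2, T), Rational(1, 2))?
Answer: -24591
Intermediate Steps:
Function('F')(s, n) = Mul(-10, s, Add(1, n)) (Function('F')(s, n) = Mul(-5, Mul(Add(s, s), Add(n, Pow(Add(-2, 3), Rational(1, 2))))) = Mul(-5, Mul(Mul(2, s), Add(n, Pow(1, Rational(1, 2))))) = Mul(-5, Mul(Mul(2, s), Add(n, 1))) = Mul(-5, Mul(Mul(2, s), Add(1, n))) = Mul(-5, Mul(2, s, Add(1, n))) = Mul(-10, s, Add(1, n)))
Add(9, Mul(41, Function('F')(10, 5))) = Add(9, Mul(41, Mul(-10, 10, Add(1, 5)))) = Add(9, Mul(41, Mul(-10, 10, 6))) = Add(9, Mul(41, -600)) = Add(9, -24600) = -24591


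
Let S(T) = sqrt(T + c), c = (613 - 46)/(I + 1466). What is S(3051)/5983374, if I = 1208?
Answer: 7*sqrt(1009626)/761882956 ≈ 9.2319e-6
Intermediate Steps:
c = 81/382 (c = (613 - 46)/(1208 + 1466) = 567/2674 = 567*(1/2674) = 81/382 ≈ 0.21204)
S(T) = sqrt(81/382 + T) (S(T) = sqrt(T + 81/382) = sqrt(81/382 + T))
S(3051)/5983374 = (sqrt(30942 + 145924*3051)/382)/5983374 = (sqrt(30942 + 445214124)/382)*(1/5983374) = (sqrt(445245066)/382)*(1/5983374) = ((21*sqrt(1009626))/382)*(1/5983374) = (21*sqrt(1009626)/382)*(1/5983374) = 7*sqrt(1009626)/761882956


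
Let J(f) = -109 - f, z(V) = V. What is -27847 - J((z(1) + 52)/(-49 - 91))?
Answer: -3883373/140 ≈ -27738.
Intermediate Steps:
-27847 - J((z(1) + 52)/(-49 - 91)) = -27847 - (-109 - (1 + 52)/(-49 - 91)) = -27847 - (-109 - 53/(-140)) = -27847 - (-109 - 53*(-1)/140) = -27847 - (-109 - 1*(-53/140)) = -27847 - (-109 + 53/140) = -27847 - 1*(-15207/140) = -27847 + 15207/140 = -3883373/140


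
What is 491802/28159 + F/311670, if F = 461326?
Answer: 83135204087/4388157765 ≈ 18.945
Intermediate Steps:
491802/28159 + F/311670 = 491802/28159 + 461326/311670 = 491802*(1/28159) + 461326*(1/311670) = 491802/28159 + 230663/155835 = 83135204087/4388157765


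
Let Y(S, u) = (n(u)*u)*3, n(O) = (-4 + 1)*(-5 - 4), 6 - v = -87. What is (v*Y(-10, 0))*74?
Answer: 0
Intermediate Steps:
v = 93 (v = 6 - 1*(-87) = 6 + 87 = 93)
n(O) = 27 (n(O) = -3*(-9) = 27)
Y(S, u) = 81*u (Y(S, u) = (27*u)*3 = 81*u)
(v*Y(-10, 0))*74 = (93*(81*0))*74 = (93*0)*74 = 0*74 = 0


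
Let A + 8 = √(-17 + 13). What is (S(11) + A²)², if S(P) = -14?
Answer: 1092 - 2944*I ≈ 1092.0 - 2944.0*I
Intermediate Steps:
A = -8 + 2*I (A = -8 + √(-17 + 13) = -8 + √(-4) = -8 + 2*I ≈ -8.0 + 2.0*I)
(S(11) + A²)² = (-14 + (-8 + 2*I)²)²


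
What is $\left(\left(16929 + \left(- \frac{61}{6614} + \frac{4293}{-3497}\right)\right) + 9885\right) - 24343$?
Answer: $\frac{57123542199}{23129158} \approx 2469.8$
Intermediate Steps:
$\left(\left(16929 + \left(- \frac{61}{6614} + \frac{4293}{-3497}\right)\right) + 9885\right) - 24343 = \left(\left(16929 + \left(\left(-61\right) \frac{1}{6614} + 4293 \left(- \frac{1}{3497}\right)\right)\right) + 9885\right) - 24343 = \left(\left(16929 - \frac{28607219}{23129158}\right) + 9885\right) - 24343 = \left(\frac{391524908563}{23129158} + 9885\right) - 24343 = \frac{620156635393}{23129158} - 24343 = \frac{57123542199}{23129158}$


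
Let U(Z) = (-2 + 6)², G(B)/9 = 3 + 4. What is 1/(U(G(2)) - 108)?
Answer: -1/92 ≈ -0.010870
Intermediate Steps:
G(B) = 63 (G(B) = 9*(3 + 4) = 9*7 = 63)
U(Z) = 16 (U(Z) = 4² = 16)
1/(U(G(2)) - 108) = 1/(16 - 108) = 1/(-92) = -1/92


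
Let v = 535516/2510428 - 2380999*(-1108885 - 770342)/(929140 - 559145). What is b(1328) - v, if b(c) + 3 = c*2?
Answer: -2807572356254086671/232211451965 ≈ -1.2091e+7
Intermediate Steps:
b(c) = -3 + 2*c (b(c) = -3 + c*2 = -3 + 2*c)
v = 2808188413236149816/232211451965 (v = 535516*(1/2510428) - 2380999/(369995/(-1879227)) = 133879/627607 - 2380999/(369995*(-1/1879227)) = 133879/627607 - 2380999/(-369995/1879227) = 133879/627607 - 2380999*(-1879227/369995) = 133879/627607 + 4474437607773/369995 = 2808188413236149816/232211451965 ≈ 1.2093e+7)
b(1328) - v = (-3 + 2*1328) - 1*2808188413236149816/232211451965 = (-3 + 2656) - 2808188413236149816/232211451965 = 2653 - 2808188413236149816/232211451965 = -2807572356254086671/232211451965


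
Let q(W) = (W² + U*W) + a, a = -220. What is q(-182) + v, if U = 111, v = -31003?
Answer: -18301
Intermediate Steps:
q(W) = -220 + W² + 111*W (q(W) = (W² + 111*W) - 220 = -220 + W² + 111*W)
q(-182) + v = (-220 + (-182)² + 111*(-182)) - 31003 = (-220 + 33124 - 20202) - 31003 = 12702 - 31003 = -18301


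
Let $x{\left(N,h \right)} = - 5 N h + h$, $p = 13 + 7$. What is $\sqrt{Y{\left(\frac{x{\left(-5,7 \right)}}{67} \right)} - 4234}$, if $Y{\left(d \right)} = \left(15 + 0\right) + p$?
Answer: $i \sqrt{4199} \approx 64.8 i$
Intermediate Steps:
$p = 20$
$x{\left(N,h \right)} = h - 5 N h$ ($x{\left(N,h \right)} = - 5 N h + h = h - 5 N h$)
$Y{\left(d \right)} = 35$ ($Y{\left(d \right)} = \left(15 + 0\right) + 20 = 15 + 20 = 35$)
$\sqrt{Y{\left(\frac{x{\left(-5,7 \right)}}{67} \right)} - 4234} = \sqrt{35 - 4234} = \sqrt{-4199} = i \sqrt{4199}$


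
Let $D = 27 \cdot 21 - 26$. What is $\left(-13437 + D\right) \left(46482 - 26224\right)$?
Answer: $-261247168$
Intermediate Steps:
$D = 541$ ($D = 567 - 26 = 541$)
$\left(-13437 + D\right) \left(46482 - 26224\right) = \left(-13437 + 541\right) \left(46482 - 26224\right) = \left(-12896\right) 20258 = -261247168$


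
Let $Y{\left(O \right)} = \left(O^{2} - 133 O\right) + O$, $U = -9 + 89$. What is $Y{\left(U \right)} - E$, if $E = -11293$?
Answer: $7133$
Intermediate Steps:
$U = 80$
$Y{\left(O \right)} = O^{2} - 132 O$
$Y{\left(U \right)} - E = 80 \left(-132 + 80\right) - -11293 = 80 \left(-52\right) + 11293 = -4160 + 11293 = 7133$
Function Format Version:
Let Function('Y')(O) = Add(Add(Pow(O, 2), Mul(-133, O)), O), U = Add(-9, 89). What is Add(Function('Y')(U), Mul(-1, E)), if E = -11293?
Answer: 7133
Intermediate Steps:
U = 80
Function('Y')(O) = Add(Pow(O, 2), Mul(-132, O))
Add(Function('Y')(U), Mul(-1, E)) = Add(Mul(80, Add(-132, 80)), Mul(-1, -11293)) = Add(Mul(80, -52), 11293) = Add(-4160, 11293) = 7133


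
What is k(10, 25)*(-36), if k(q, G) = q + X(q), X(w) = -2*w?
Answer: 360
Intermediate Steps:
k(q, G) = -q (k(q, G) = q - 2*q = -q)
k(10, 25)*(-36) = -1*10*(-36) = -10*(-36) = 360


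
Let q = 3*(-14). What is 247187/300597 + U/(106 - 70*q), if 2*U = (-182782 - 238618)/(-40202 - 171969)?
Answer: 79906793357921/97133842350501 ≈ 0.82265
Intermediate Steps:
q = -42
U = 210700/212171 (U = ((-182782 - 238618)/(-40202 - 171969))/2 = (-421400/(-212171))/2 = (-421400*(-1/212171))/2 = (½)*(421400/212171) = 210700/212171 ≈ 0.99307)
247187/300597 + U/(106 - 70*q) = 247187/300597 + 210700/(212171*(106 - 70*(-42))) = 247187*(1/300597) + 210700/(212171*(106 + 2940)) = 247187/300597 + (210700/212171)/3046 = 247187/300597 + (210700/212171)*(1/3046) = 247187/300597 + 105350/323136433 = 79906793357921/97133842350501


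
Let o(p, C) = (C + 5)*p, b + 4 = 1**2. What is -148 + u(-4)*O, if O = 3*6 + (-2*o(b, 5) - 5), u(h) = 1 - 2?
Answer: -221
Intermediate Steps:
u(h) = -1
b = -3 (b = -4 + 1**2 = -4 + 1 = -3)
o(p, C) = p*(5 + C) (o(p, C) = (5 + C)*p = p*(5 + C))
O = 73 (O = 3*6 + (-(-6)*(5 + 5) - 5) = 18 + (-(-6)*10 - 5) = 18 + (-2*(-30) - 5) = 18 + (60 - 5) = 18 + 55 = 73)
-148 + u(-4)*O = -148 - 1*73 = -148 - 73 = -221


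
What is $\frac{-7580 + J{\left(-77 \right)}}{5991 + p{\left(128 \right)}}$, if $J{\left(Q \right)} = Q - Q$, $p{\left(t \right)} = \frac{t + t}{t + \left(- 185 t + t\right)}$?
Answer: $- \frac{1387140}{1096351} \approx -1.2652$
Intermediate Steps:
$p{\left(t \right)} = - \frac{2}{183}$ ($p{\left(t \right)} = \frac{2 t}{t - 184 t} = \frac{2 t}{\left(-183\right) t} = 2 t \left(- \frac{1}{183 t}\right) = - \frac{2}{183}$)
$J{\left(Q \right)} = 0$
$\frac{-7580 + J{\left(-77 \right)}}{5991 + p{\left(128 \right)}} = \frac{-7580 + 0}{5991 - \frac{2}{183}} = - \frac{7580}{\frac{1096351}{183}} = \left(-7580\right) \frac{183}{1096351} = - \frac{1387140}{1096351}$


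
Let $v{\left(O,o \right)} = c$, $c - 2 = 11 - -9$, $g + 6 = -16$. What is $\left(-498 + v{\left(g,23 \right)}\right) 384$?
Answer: $-182784$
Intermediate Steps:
$g = -22$ ($g = -6 - 16 = -22$)
$c = 22$ ($c = 2 + \left(11 - -9\right) = 2 + \left(11 + 9\right) = 2 + 20 = 22$)
$v{\left(O,o \right)} = 22$
$\left(-498 + v{\left(g,23 \right)}\right) 384 = \left(-498 + 22\right) 384 = \left(-476\right) 384 = -182784$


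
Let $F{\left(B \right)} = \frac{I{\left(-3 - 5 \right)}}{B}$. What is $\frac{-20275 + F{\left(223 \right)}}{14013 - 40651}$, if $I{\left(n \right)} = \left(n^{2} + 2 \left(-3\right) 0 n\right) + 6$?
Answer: $\frac{4521255}{5940274} \approx 0.76112$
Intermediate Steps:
$I{\left(n \right)} = 6 + n^{2}$ ($I{\left(n \right)} = \left(n^{2} + \left(-6\right) 0 n\right) + 6 = \left(n^{2} + 0 n\right) + 6 = \left(n^{2} + 0\right) + 6 = n^{2} + 6 = 6 + n^{2}$)
$F{\left(B \right)} = \frac{70}{B}$ ($F{\left(B \right)} = \frac{6 + \left(-3 - 5\right)^{2}}{B} = \frac{6 + \left(-8\right)^{2}}{B} = \frac{6 + 64}{B} = \frac{70}{B}$)
$\frac{-20275 + F{\left(223 \right)}}{14013 - 40651} = \frac{-20275 + \frac{70}{223}}{14013 - 40651} = \frac{-20275 + 70 \cdot \frac{1}{223}}{-26638} = \left(-20275 + \frac{70}{223}\right) \left(- \frac{1}{26638}\right) = \left(- \frac{4521255}{223}\right) \left(- \frac{1}{26638}\right) = \frac{4521255}{5940274}$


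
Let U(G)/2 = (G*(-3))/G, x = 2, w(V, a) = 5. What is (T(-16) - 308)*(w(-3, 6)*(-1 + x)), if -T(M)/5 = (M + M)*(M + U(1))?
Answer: -19140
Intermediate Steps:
U(G) = -6 (U(G) = 2*((G*(-3))/G) = 2*((-3*G)/G) = 2*(-3) = -6)
T(M) = -10*M*(-6 + M) (T(M) = -5*(M + M)*(M - 6) = -5*2*M*(-6 + M) = -10*M*(-6 + M))
(T(-16) - 308)*(w(-3, 6)*(-1 + x)) = (10*(-16)*(6 - 1*(-16)) - 308)*(5*(-1 + 2)) = (10*(-16)*(6 + 16) - 308)*(5*1) = (10*(-16)*22 - 308)*5 = (-3520 - 308)*5 = -3828*5 = -19140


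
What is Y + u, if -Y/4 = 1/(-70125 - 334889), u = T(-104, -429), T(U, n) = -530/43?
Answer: -107328624/8707801 ≈ -12.326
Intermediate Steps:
T(U, n) = -530/43 (T(U, n) = -530*1/43 = -530/43)
u = -530/43 ≈ -12.326
Y = 2/202507 (Y = -4/(-70125 - 334889) = -4/(-405014) = -4*(-1/405014) = 2/202507 ≈ 9.8762e-6)
Y + u = 2/202507 - 530/43 = -107328624/8707801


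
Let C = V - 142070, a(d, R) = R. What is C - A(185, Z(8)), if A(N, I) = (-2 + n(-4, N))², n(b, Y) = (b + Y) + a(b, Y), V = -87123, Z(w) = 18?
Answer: -361689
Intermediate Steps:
n(b, Y) = b + 2*Y (n(b, Y) = (b + Y) + Y = (Y + b) + Y = b + 2*Y)
A(N, I) = (-6 + 2*N)² (A(N, I) = (-2 + (-4 + 2*N))² = (-6 + 2*N)²)
C = -229193 (C = -87123 - 142070 = -229193)
C - A(185, Z(8)) = -229193 - 4*(-3 + 185)² = -229193 - 4*182² = -229193 - 4*33124 = -229193 - 1*132496 = -229193 - 132496 = -361689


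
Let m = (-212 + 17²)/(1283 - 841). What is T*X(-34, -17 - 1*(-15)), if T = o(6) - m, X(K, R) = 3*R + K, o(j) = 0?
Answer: 1540/221 ≈ 6.9683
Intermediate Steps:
X(K, R) = K + 3*R
m = 77/442 (m = (-212 + 289)/442 = 77*(1/442) = 77/442 ≈ 0.17421)
T = -77/442 (T = 0 - 1*77/442 = 0 - 77/442 = -77/442 ≈ -0.17421)
T*X(-34, -17 - 1*(-15)) = -77*(-34 + 3*(-17 - 1*(-15)))/442 = -77*(-34 + 3*(-17 + 15))/442 = -77*(-34 + 3*(-2))/442 = -77*(-34 - 6)/442 = -77/442*(-40) = 1540/221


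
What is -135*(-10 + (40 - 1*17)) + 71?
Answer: -1684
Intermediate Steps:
-135*(-10 + (40 - 1*17)) + 71 = -135*(-10 + (40 - 17)) + 71 = -135*(-10 + 23) + 71 = -135*13 + 71 = -1755 + 71 = -1684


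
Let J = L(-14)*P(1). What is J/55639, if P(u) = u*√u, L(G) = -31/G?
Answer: 31/778946 ≈ 3.9797e-5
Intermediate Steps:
P(u) = u^(3/2)
J = 31/14 (J = (-31/(-14))*1^(3/2) = -31*(-1/14)*1 = (31/14)*1 = 31/14 ≈ 2.2143)
J/55639 = (31/14)/55639 = (31/14)*(1/55639) = 31/778946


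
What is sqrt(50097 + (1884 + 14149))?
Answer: sqrt(66130) ≈ 257.16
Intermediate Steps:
sqrt(50097 + (1884 + 14149)) = sqrt(50097 + 16033) = sqrt(66130)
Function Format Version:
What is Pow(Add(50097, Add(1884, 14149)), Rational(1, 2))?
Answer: Pow(66130, Rational(1, 2)) ≈ 257.16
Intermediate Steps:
Pow(Add(50097, Add(1884, 14149)), Rational(1, 2)) = Pow(Add(50097, 16033), Rational(1, 2)) = Pow(66130, Rational(1, 2))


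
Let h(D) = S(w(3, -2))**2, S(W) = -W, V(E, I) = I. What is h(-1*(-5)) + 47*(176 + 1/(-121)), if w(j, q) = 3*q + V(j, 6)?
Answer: 1000865/121 ≈ 8271.6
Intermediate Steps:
w(j, q) = 6 + 3*q (w(j, q) = 3*q + 6 = 6 + 3*q)
h(D) = 0 (h(D) = (-(6 + 3*(-2)))**2 = (-(6 - 6))**2 = (-1*0)**2 = 0**2 = 0)
h(-1*(-5)) + 47*(176 + 1/(-121)) = 0 + 47*(176 + 1/(-121)) = 0 + 47*(176 - 1/121) = 0 + 47*(21295/121) = 0 + 1000865/121 = 1000865/121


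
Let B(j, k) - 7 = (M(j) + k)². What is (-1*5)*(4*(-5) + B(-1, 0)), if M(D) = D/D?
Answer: 60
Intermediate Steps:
M(D) = 1
B(j, k) = 7 + (1 + k)²
(-1*5)*(4*(-5) + B(-1, 0)) = (-1*5)*(4*(-5) + (7 + (1 + 0)²)) = -5*(-20 + (7 + 1²)) = -5*(-20 + (7 + 1)) = -5*(-20 + 8) = -5*(-12) = 60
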